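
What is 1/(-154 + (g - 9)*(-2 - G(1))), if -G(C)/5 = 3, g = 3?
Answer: -1/232 ≈ -0.0043103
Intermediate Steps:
G(C) = -15 (G(C) = -5*3 = -15)
1/(-154 + (g - 9)*(-2 - G(1))) = 1/(-154 + (3 - 9)*(-2 - 1*(-15))) = 1/(-154 - 6*(-2 + 15)) = 1/(-154 - 6*13) = 1/(-154 - 78) = 1/(-232) = -1/232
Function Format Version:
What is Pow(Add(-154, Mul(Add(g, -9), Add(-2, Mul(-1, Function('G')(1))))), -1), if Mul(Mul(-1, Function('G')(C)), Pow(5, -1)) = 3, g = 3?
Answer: Rational(-1, 232) ≈ -0.0043103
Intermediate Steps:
Function('G')(C) = -15 (Function('G')(C) = Mul(-5, 3) = -15)
Pow(Add(-154, Mul(Add(g, -9), Add(-2, Mul(-1, Function('G')(1))))), -1) = Pow(Add(-154, Mul(Add(3, -9), Add(-2, Mul(-1, -15)))), -1) = Pow(Add(-154, Mul(-6, Add(-2, 15))), -1) = Pow(Add(-154, Mul(-6, 13)), -1) = Pow(Add(-154, -78), -1) = Pow(-232, -1) = Rational(-1, 232)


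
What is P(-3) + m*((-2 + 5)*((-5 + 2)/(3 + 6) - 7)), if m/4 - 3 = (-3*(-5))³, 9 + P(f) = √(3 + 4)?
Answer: -297273 + √7 ≈ -2.9727e+5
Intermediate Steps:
P(f) = -9 + √7 (P(f) = -9 + √(3 + 4) = -9 + √7)
m = 13512 (m = 12 + 4*(-3*(-5))³ = 12 + 4*15³ = 12 + 4*3375 = 12 + 13500 = 13512)
P(-3) + m*((-2 + 5)*((-5 + 2)/(3 + 6) - 7)) = (-9 + √7) + 13512*((-2 + 5)*((-5 + 2)/(3 + 6) - 7)) = (-9 + √7) + 13512*(3*(-3/9 - 7)) = (-9 + √7) + 13512*(3*(-3*⅑ - 7)) = (-9 + √7) + 13512*(3*(-⅓ - 7)) = (-9 + √7) + 13512*(3*(-22/3)) = (-9 + √7) + 13512*(-22) = (-9 + √7) - 297264 = -297273 + √7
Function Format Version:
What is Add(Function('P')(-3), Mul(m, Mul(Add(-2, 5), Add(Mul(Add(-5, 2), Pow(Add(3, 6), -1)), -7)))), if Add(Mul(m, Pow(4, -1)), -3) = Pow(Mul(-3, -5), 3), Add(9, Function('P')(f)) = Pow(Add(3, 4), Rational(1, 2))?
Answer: Add(-297273, Pow(7, Rational(1, 2))) ≈ -2.9727e+5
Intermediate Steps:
Function('P')(f) = Add(-9, Pow(7, Rational(1, 2))) (Function('P')(f) = Add(-9, Pow(Add(3, 4), Rational(1, 2))) = Add(-9, Pow(7, Rational(1, 2))))
m = 13512 (m = Add(12, Mul(4, Pow(Mul(-3, -5), 3))) = Add(12, Mul(4, Pow(15, 3))) = Add(12, Mul(4, 3375)) = Add(12, 13500) = 13512)
Add(Function('P')(-3), Mul(m, Mul(Add(-2, 5), Add(Mul(Add(-5, 2), Pow(Add(3, 6), -1)), -7)))) = Add(Add(-9, Pow(7, Rational(1, 2))), Mul(13512, Mul(Add(-2, 5), Add(Mul(Add(-5, 2), Pow(Add(3, 6), -1)), -7)))) = Add(Add(-9, Pow(7, Rational(1, 2))), Mul(13512, Mul(3, Add(Mul(-3, Pow(9, -1)), -7)))) = Add(Add(-9, Pow(7, Rational(1, 2))), Mul(13512, Mul(3, Add(Mul(-3, Rational(1, 9)), -7)))) = Add(Add(-9, Pow(7, Rational(1, 2))), Mul(13512, Mul(3, Add(Rational(-1, 3), -7)))) = Add(Add(-9, Pow(7, Rational(1, 2))), Mul(13512, Mul(3, Rational(-22, 3)))) = Add(Add(-9, Pow(7, Rational(1, 2))), Mul(13512, -22)) = Add(Add(-9, Pow(7, Rational(1, 2))), -297264) = Add(-297273, Pow(7, Rational(1, 2)))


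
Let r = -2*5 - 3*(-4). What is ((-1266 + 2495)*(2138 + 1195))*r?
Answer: 8192514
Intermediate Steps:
r = 2 (r = -10 + 12 = 2)
((-1266 + 2495)*(2138 + 1195))*r = ((-1266 + 2495)*(2138 + 1195))*2 = (1229*3333)*2 = 4096257*2 = 8192514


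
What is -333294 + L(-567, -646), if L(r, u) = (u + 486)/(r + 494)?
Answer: -24330302/73 ≈ -3.3329e+5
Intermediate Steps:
L(r, u) = (486 + u)/(494 + r)
-333294 + L(-567, -646) = -333294 + (486 - 646)/(494 - 567) = -333294 - 160/(-73) = -333294 - 1/73*(-160) = -333294 + 160/73 = -24330302/73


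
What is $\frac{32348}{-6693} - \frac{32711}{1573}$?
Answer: $- \frac{269818127}{10528089} \approx -25.628$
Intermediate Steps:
$\frac{32348}{-6693} - \frac{32711}{1573} = 32348 \left(- \frac{1}{6693}\right) - \frac{32711}{1573} = - \frac{32348}{6693} - \frac{32711}{1573} = - \frac{269818127}{10528089}$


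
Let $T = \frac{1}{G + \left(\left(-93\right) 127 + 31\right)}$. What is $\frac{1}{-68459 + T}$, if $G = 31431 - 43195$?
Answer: $- \frac{23544}{1611798697} \approx -1.4607 \cdot 10^{-5}$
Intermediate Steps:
$G = -11764$
$T = - \frac{1}{23544}$ ($T = \frac{1}{-11764 + \left(\left(-93\right) 127 + 31\right)} = \frac{1}{-11764 + \left(-11811 + 31\right)} = \frac{1}{-11764 - 11780} = \frac{1}{-23544} = - \frac{1}{23544} \approx -4.2474 \cdot 10^{-5}$)
$\frac{1}{-68459 + T} = \frac{1}{-68459 - \frac{1}{23544}} = \frac{1}{- \frac{1611798697}{23544}} = - \frac{23544}{1611798697}$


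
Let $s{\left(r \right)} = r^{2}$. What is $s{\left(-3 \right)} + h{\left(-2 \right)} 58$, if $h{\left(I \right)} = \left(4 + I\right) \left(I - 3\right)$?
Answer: $-571$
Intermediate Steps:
$h{\left(I \right)} = \left(-3 + I\right) \left(4 + I\right)$ ($h{\left(I \right)} = \left(4 + I\right) \left(-3 + I\right) = \left(-3 + I\right) \left(4 + I\right)$)
$s{\left(-3 \right)} + h{\left(-2 \right)} 58 = \left(-3\right)^{2} + \left(-12 - 2 + \left(-2\right)^{2}\right) 58 = 9 + \left(-12 - 2 + 4\right) 58 = 9 - 580 = -571$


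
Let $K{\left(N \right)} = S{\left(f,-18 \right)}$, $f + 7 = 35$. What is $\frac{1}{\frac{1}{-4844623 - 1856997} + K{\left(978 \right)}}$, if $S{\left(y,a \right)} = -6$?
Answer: $- \frac{6701620}{40209721} \approx -0.16667$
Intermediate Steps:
$f = 28$ ($f = -7 + 35 = 28$)
$K{\left(N \right)} = -6$
$\frac{1}{\frac{1}{-4844623 - 1856997} + K{\left(978 \right)}} = \frac{1}{\frac{1}{-4844623 - 1856997} - 6} = \frac{1}{\frac{1}{-6701620} - 6} = \frac{1}{- \frac{1}{6701620} - 6} = \frac{1}{- \frac{40209721}{6701620}} = - \frac{6701620}{40209721}$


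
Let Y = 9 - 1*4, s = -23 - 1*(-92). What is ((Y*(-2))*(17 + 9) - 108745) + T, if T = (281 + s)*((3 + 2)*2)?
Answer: -105505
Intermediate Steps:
s = 69 (s = -23 + 92 = 69)
Y = 5 (Y = 9 - 4 = 5)
T = 3500 (T = (281 + 69)*((3 + 2)*2) = 350*(5*2) = 350*10 = 3500)
((Y*(-2))*(17 + 9) - 108745) + T = ((5*(-2))*(17 + 9) - 108745) + 3500 = (-10*26 - 108745) + 3500 = (-260 - 108745) + 3500 = -109005 + 3500 = -105505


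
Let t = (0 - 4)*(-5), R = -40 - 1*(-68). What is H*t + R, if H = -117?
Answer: -2312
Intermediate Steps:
R = 28 (R = -40 + 68 = 28)
t = 20 (t = -4*(-5) = 20)
H*t + R = -117*20 + 28 = -2340 + 28 = -2312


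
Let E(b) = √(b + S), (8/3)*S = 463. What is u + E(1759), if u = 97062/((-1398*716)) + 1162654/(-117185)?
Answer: -195858943257/19549739180 + √30922/4 ≈ 33.943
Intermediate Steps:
S = 1389/8 (S = (3/8)*463 = 1389/8 ≈ 173.63)
E(b) = √(1389/8 + b) (E(b) = √(b + 1389/8) = √(1389/8 + b))
u = -195858943257/19549739180 (u = 97062/(-1000968) + 1162654*(-1/117185) = 97062*(-1/1000968) - 1162654/117185 = -16177/166828 - 1162654/117185 = -195858943257/19549739180 ≈ -10.018)
u + E(1759) = -195858943257/19549739180 + √(2778 + 16*1759)/4 = -195858943257/19549739180 + √(2778 + 28144)/4 = -195858943257/19549739180 + √30922/4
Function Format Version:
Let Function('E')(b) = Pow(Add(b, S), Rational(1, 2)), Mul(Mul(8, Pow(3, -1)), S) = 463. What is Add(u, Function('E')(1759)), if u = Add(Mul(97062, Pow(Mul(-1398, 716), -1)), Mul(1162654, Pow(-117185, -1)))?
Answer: Add(Rational(-195858943257, 19549739180), Mul(Rational(1, 4), Pow(30922, Rational(1, 2)))) ≈ 33.943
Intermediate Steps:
S = Rational(1389, 8) (S = Mul(Rational(3, 8), 463) = Rational(1389, 8) ≈ 173.63)
Function('E')(b) = Pow(Add(Rational(1389, 8), b), Rational(1, 2)) (Function('E')(b) = Pow(Add(b, Rational(1389, 8)), Rational(1, 2)) = Pow(Add(Rational(1389, 8), b), Rational(1, 2)))
u = Rational(-195858943257, 19549739180) (u = Add(Mul(97062, Pow(-1000968, -1)), Mul(1162654, Rational(-1, 117185))) = Add(Mul(97062, Rational(-1, 1000968)), Rational(-1162654, 117185)) = Add(Rational(-16177, 166828), Rational(-1162654, 117185)) = Rational(-195858943257, 19549739180) ≈ -10.018)
Add(u, Function('E')(1759)) = Add(Rational(-195858943257, 19549739180), Mul(Rational(1, 4), Pow(Add(2778, Mul(16, 1759)), Rational(1, 2)))) = Add(Rational(-195858943257, 19549739180), Mul(Rational(1, 4), Pow(Add(2778, 28144), Rational(1, 2)))) = Add(Rational(-195858943257, 19549739180), Mul(Rational(1, 4), Pow(30922, Rational(1, 2))))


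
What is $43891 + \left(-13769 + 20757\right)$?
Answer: $50879$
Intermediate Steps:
$43891 + \left(-13769 + 20757\right) = 43891 + 6988 = 50879$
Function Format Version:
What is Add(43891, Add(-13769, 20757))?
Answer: 50879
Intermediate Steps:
Add(43891, Add(-13769, 20757)) = Add(43891, 6988) = 50879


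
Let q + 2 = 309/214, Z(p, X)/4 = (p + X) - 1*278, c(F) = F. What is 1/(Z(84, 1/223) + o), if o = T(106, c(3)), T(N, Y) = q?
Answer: -47722/37057953 ≈ -0.0012878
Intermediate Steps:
Z(p, X) = -1112 + 4*X + 4*p (Z(p, X) = 4*((p + X) - 1*278) = 4*((X + p) - 278) = 4*(-278 + X + p) = -1112 + 4*X + 4*p)
q = -119/214 (q = -2 + 309/214 = -119/214 ≈ -0.55608)
T(N, Y) = -119/214
o = -119/214 ≈ -0.55608
1/(Z(84, 1/223) + o) = 1/((-1112 + 4/223 + 4*84) - 119/214) = 1/((-1112 + 4*(1/223) + 336) - 119/214) = 1/((-1112 + 4/223 + 336) - 119/214) = 1/(-173044/223 - 119/214) = 1/(-37057953/47722) = -47722/37057953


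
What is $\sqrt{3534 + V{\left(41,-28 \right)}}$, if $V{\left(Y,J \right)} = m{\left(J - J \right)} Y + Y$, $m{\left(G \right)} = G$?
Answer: $5 \sqrt{143} \approx 59.791$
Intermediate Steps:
$V{\left(Y,J \right)} = Y$ ($V{\left(Y,J \right)} = \left(J - J\right) Y + Y = 0 Y + Y = 0 + Y = Y$)
$\sqrt{3534 + V{\left(41,-28 \right)}} = \sqrt{3534 + 41} = \sqrt{3575} = 5 \sqrt{143}$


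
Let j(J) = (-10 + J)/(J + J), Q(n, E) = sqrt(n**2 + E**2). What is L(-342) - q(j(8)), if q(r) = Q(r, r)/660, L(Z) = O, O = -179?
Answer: -179 - sqrt(2)/5280 ≈ -179.00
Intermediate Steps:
Q(n, E) = sqrt(E**2 + n**2)
j(J) = (-10 + J)/(2*J) (j(J) = (-10 + J)/((2*J)) = (-10 + J)*(1/(2*J)) = (-10 + J)/(2*J))
L(Z) = -179
q(r) = sqrt(2)*sqrt(r**2)/660 (q(r) = sqrt(r**2 + r**2)/660 = sqrt(2*r**2)*(1/660) = (sqrt(2)*sqrt(r**2))*(1/660) = sqrt(2)*sqrt(r**2)/660)
L(-342) - q(j(8)) = -179 - sqrt(2)*sqrt(((1/2)*(-10 + 8)/8)**2)/660 = -179 - sqrt(2)*sqrt(((1/2)*(1/8)*(-2))**2)/660 = -179 - sqrt(2)*sqrt((-1/8)**2)/660 = -179 - sqrt(2)*sqrt(1/64)/660 = -179 - sqrt(2)/(660*8) = -179 - sqrt(2)/5280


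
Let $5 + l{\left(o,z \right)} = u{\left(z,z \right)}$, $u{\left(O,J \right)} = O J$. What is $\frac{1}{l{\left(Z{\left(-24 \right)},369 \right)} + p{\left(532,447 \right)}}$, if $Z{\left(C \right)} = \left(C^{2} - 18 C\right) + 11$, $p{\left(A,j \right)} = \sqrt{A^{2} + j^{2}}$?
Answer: $\frac{136156}{18537973503} - \frac{13 \sqrt{2857}}{18537973503} \approx 7.3072 \cdot 10^{-6}$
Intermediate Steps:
$u{\left(O,J \right)} = J O$
$Z{\left(C \right)} = 11 + C^{2} - 18 C$
$l{\left(o,z \right)} = -5 + z^{2}$ ($l{\left(o,z \right)} = -5 + z z = -5 + z^{2}$)
$\frac{1}{l{\left(Z{\left(-24 \right)},369 \right)} + p{\left(532,447 \right)}} = \frac{1}{\left(-5 + 369^{2}\right) + \sqrt{532^{2} + 447^{2}}} = \frac{1}{\left(-5 + 136161\right) + \sqrt{283024 + 199809}} = \frac{1}{136156 + \sqrt{482833}} = \frac{1}{136156 + 13 \sqrt{2857}}$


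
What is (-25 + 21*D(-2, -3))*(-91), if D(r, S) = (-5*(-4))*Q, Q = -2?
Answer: 78715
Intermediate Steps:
D(r, S) = -40 (D(r, S) = -5*(-4)*(-2) = 20*(-2) = -40)
(-25 + 21*D(-2, -3))*(-91) = (-25 + 21*(-40))*(-91) = (-25 - 840)*(-91) = -865*(-91) = 78715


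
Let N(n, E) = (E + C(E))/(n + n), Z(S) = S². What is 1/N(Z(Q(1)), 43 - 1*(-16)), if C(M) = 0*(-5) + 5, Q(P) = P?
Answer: 1/32 ≈ 0.031250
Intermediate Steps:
C(M) = 5 (C(M) = 0 + 5 = 5)
N(n, E) = (5 + E)/(2*n) (N(n, E) = (E + 5)/(n + n) = (5 + E)/((2*n)) = (5 + E)*(1/(2*n)) = (5 + E)/(2*n))
1/N(Z(Q(1)), 43 - 1*(-16)) = 1/((5 + (43 - 1*(-16)))/(2*(1²))) = 1/((½)*(5 + (43 + 16))/1) = 1/((½)*1*(5 + 59)) = 1/((½)*1*64) = 1/32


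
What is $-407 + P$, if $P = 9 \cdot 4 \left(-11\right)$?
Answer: $-803$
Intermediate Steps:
$P = -396$ ($P = 36 \left(-11\right) = -396$)
$-407 + P = -407 - 396 = -803$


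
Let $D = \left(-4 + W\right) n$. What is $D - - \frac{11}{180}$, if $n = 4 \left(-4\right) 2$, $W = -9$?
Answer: $\frac{74891}{180} \approx 416.06$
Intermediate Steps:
$n = -32$ ($n = \left(-16\right) 2 = -32$)
$D = 416$ ($D = \left(-4 - 9\right) \left(-32\right) = \left(-13\right) \left(-32\right) = 416$)
$D - - \frac{11}{180} = 416 - - \frac{11}{180} = 416 + \frac{11}{180} = \frac{74891}{180}$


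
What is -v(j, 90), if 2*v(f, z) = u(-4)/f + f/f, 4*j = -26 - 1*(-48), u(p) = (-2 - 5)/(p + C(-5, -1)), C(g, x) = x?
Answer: -69/110 ≈ -0.62727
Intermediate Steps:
u(p) = -7/(-1 + p) (u(p) = (-2 - 5)/(p - 1) = -7/(-1 + p))
j = 11/2 (j = (-26 - 1*(-48))/4 = (-26 + 48)/4 = (1/4)*22 = 11/2 ≈ 5.5000)
v(f, z) = 1/2 + 7/(10*f) (v(f, z) = ((-7/(-1 - 4))/f + f/f)/2 = ((-7/(-5))/f + 1)/2 = ((-7*(-1/5))/f + 1)/2 = (7/(5*f) + 1)/2 = (1 + 7/(5*f))/2 = 1/2 + 7/(10*f))
-v(j, 90) = -(7 + 5*(11/2))/(10*11/2) = -2*(7 + 55/2)/(10*11) = -2*69/(10*11*2) = -1*69/110 = -69/110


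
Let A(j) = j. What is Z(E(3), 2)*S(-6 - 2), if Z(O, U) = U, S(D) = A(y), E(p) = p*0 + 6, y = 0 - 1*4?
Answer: -8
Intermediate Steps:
y = -4 (y = 0 - 4 = -4)
E(p) = 6 (E(p) = 0 + 6 = 6)
S(D) = -4
Z(E(3), 2)*S(-6 - 2) = 2*(-4) = -8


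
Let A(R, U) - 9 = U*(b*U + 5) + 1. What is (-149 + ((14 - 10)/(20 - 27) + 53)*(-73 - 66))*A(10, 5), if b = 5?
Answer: -8328960/7 ≈ -1.1899e+6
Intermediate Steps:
A(R, U) = 10 + U*(5 + 5*U) (A(R, U) = 9 + (U*(5*U + 5) + 1) = 9 + (U*(5 + 5*U) + 1) = 9 + (1 + U*(5 + 5*U)) = 10 + U*(5 + 5*U))
(-149 + ((14 - 10)/(20 - 27) + 53)*(-73 - 66))*A(10, 5) = (-149 + ((14 - 10)/(20 - 27) + 53)*(-73 - 66))*(10 + 5*5 + 5*5**2) = (-149 + (4/(-7) + 53)*(-139))*(10 + 25 + 5*25) = (-149 + (4*(-1/7) + 53)*(-139))*(10 + 25 + 125) = (-149 + (-4/7 + 53)*(-139))*160 = (-149 + (367/7)*(-139))*160 = (-149 - 51013/7)*160 = -52056/7*160 = -8328960/7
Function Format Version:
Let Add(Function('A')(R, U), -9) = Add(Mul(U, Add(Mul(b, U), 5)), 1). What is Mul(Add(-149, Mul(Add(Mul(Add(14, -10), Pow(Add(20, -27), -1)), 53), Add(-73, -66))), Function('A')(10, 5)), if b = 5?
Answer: Rational(-8328960, 7) ≈ -1.1899e+6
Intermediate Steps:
Function('A')(R, U) = Add(10, Mul(U, Add(5, Mul(5, U)))) (Function('A')(R, U) = Add(9, Add(Mul(U, Add(Mul(5, U), 5)), 1)) = Add(9, Add(Mul(U, Add(5, Mul(5, U))), 1)) = Add(9, Add(1, Mul(U, Add(5, Mul(5, U))))) = Add(10, Mul(U, Add(5, Mul(5, U)))))
Mul(Add(-149, Mul(Add(Mul(Add(14, -10), Pow(Add(20, -27), -1)), 53), Add(-73, -66))), Function('A')(10, 5)) = Mul(Add(-149, Mul(Add(Mul(Add(14, -10), Pow(Add(20, -27), -1)), 53), Add(-73, -66))), Add(10, Mul(5, 5), Mul(5, Pow(5, 2)))) = Mul(Add(-149, Mul(Add(Mul(4, Pow(-7, -1)), 53), -139)), Add(10, 25, Mul(5, 25))) = Mul(Add(-149, Mul(Add(Mul(4, Rational(-1, 7)), 53), -139)), Add(10, 25, 125)) = Mul(Add(-149, Mul(Add(Rational(-4, 7), 53), -139)), 160) = Mul(Add(-149, Mul(Rational(367, 7), -139)), 160) = Mul(Add(-149, Rational(-51013, 7)), 160) = Mul(Rational(-52056, 7), 160) = Rational(-8328960, 7)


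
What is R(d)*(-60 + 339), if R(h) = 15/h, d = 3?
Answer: 1395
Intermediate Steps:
R(d)*(-60 + 339) = (15/3)*(-60 + 339) = (15*(1/3))*279 = 5*279 = 1395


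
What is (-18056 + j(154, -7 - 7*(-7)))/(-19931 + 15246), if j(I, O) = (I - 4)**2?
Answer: -4444/4685 ≈ -0.94856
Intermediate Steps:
j(I, O) = (-4 + I)**2
(-18056 + j(154, -7 - 7*(-7)))/(-19931 + 15246) = (-18056 + (-4 + 154)**2)/(-19931 + 15246) = (-18056 + 150**2)/(-4685) = (-18056 + 22500)*(-1/4685) = 4444*(-1/4685) = -4444/4685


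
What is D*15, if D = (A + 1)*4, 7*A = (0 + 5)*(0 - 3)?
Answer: -480/7 ≈ -68.571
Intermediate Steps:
A = -15/7 (A = ((0 + 5)*(0 - 3))/7 = (5*(-3))/7 = (⅐)*(-15) = -15/7 ≈ -2.1429)
D = -32/7 (D = (-15/7 + 1)*4 = -8/7*4 = -32/7 ≈ -4.5714)
D*15 = -32/7*15 = -480/7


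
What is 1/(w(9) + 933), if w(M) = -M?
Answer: 1/924 ≈ 0.0010823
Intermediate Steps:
1/(w(9) + 933) = 1/(-1*9 + 933) = 1/(-9 + 933) = 1/924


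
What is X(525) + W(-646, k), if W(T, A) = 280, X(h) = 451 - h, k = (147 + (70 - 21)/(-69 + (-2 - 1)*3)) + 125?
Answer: 206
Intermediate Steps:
k = 21167/78 (k = (147 + 49/(-69 - 3*3)) + 125 = (147 + 49/(-69 - 9)) + 125 = (147 + 49/(-78)) + 125 = (147 + 49*(-1/78)) + 125 = (147 - 49/78) + 125 = 11417/78 + 125 = 21167/78 ≈ 271.37)
X(525) + W(-646, k) = (451 - 1*525) + 280 = (451 - 525) + 280 = -74 + 280 = 206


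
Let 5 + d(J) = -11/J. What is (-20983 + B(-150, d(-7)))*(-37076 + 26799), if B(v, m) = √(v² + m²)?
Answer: 215642291 - 61662*√30641/7 ≈ 2.1410e+8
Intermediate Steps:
d(J) = -5 - 11/J
B(v, m) = √(m² + v²)
(-20983 + B(-150, d(-7)))*(-37076 + 26799) = (-20983 + √((-5 - 11/(-7))² + (-150)²))*(-37076 + 26799) = (-20983 + √((-5 - 11*(-⅐))² + 22500))*(-10277) = (-20983 + √((-5 + 11/7)² + 22500))*(-10277) = (-20983 + √((-24/7)² + 22500))*(-10277) = (-20983 + √(576/49 + 22500))*(-10277) = (-20983 + √(1103076/49))*(-10277) = (-20983 + 6*√30641/7)*(-10277) = 215642291 - 61662*√30641/7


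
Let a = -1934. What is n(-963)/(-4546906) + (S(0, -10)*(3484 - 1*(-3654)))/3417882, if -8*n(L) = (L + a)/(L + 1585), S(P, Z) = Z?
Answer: -62115817592209/2974267767280992 ≈ -0.020884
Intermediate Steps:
n(L) = -(-1934 + L)/(8*(1585 + L)) (n(L) = -(L - 1934)/(8*(L + 1585)) = -(-1934 + L)/(8*(1585 + L)))
n(-963)/(-4546906) + (S(0, -10)*(3484 - 1*(-3654)))/3417882 = ((1934 - 1*(-963))/(8*(1585 - 963)))/(-4546906) - 10*(3484 - 1*(-3654))/3417882 = ((1/8)*(1934 + 963)/622)*(-1/4546906) - 10*(3484 + 3654)*(1/3417882) = ((1/8)*(1/622)*2897)*(-1/4546906) - 10*7138*(1/3417882) = (2897/4976)*(-1/4546906) - 71380*1/3417882 = -2897/22625404256 - 35690/1708941 = -62115817592209/2974267767280992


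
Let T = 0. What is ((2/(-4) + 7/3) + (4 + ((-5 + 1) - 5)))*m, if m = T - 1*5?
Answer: 95/6 ≈ 15.833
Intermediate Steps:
m = -5 (m = 0 - 1*5 = 0 - 5 = -5)
((2/(-4) + 7/3) + (4 + ((-5 + 1) - 5)))*m = ((2/(-4) + 7/3) + (4 + ((-5 + 1) - 5)))*(-5) = ((2*(-¼) + 7*(⅓)) + (4 + (-4 - 5)))*(-5) = ((-½ + 7/3) + (4 - 9))*(-5) = (11/6 - 5)*(-5) = -19/6*(-5) = 95/6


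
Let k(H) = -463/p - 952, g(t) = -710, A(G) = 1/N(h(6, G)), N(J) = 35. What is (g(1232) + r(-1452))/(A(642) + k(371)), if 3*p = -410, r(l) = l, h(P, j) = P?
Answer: 1240988/544487 ≈ 2.2792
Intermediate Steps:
p = -410/3 (p = (1/3)*(-410) = -410/3 ≈ -136.67)
A(G) = 1/35
k(H) = -388931/410 (k(H) = -463/(-410/3) - 952 = -463*(-3/410) - 952 = 1389/410 - 952 = -388931/410)
(g(1232) + r(-1452))/(A(642) + k(371)) = (-710 - 1452)/(1/35 - 388931/410) = -2162/(-544487/574) = -2162*(-574/544487) = 1240988/544487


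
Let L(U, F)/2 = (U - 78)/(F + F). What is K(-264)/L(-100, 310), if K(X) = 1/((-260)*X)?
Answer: -31/1221792 ≈ -2.5373e-5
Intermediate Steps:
L(U, F) = (-78 + U)/F (L(U, F) = 2*((U - 78)/(F + F)) = 2*((-78 + U)/((2*F))) = 2*((-78 + U)*(1/(2*F))) = 2*((-78 + U)/(2*F)) = (-78 + U)/F)
K(X) = -1/(260*X)
K(-264)/L(-100, 310) = (-1/260/(-264))/(((-78 - 100)/310)) = (-1/260*(-1/264))/(((1/310)*(-178))) = 1/(68640*(-89/155)) = (1/68640)*(-155/89) = -31/1221792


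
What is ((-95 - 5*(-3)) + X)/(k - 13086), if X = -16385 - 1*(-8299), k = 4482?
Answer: 1361/1434 ≈ 0.94909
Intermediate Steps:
X = -8086 (X = -16385 + 8299 = -8086)
((-95 - 5*(-3)) + X)/(k - 13086) = ((-95 - 5*(-3)) - 8086)/(4482 - 13086) = ((-95 + 15) - 8086)/(-8604) = (-80 - 8086)*(-1/8604) = -8166*(-1/8604) = 1361/1434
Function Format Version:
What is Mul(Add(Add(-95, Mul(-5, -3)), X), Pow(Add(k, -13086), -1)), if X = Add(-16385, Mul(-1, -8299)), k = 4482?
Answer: Rational(1361, 1434) ≈ 0.94909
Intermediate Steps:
X = -8086 (X = Add(-16385, 8299) = -8086)
Mul(Add(Add(-95, Mul(-5, -3)), X), Pow(Add(k, -13086), -1)) = Mul(Add(Add(-95, Mul(-5, -3)), -8086), Pow(Add(4482, -13086), -1)) = Mul(Add(Add(-95, 15), -8086), Pow(-8604, -1)) = Mul(Add(-80, -8086), Rational(-1, 8604)) = Mul(-8166, Rational(-1, 8604)) = Rational(1361, 1434)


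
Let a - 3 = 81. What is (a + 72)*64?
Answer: 9984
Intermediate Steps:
a = 84 (a = 3 + 81 = 84)
(a + 72)*64 = (84 + 72)*64 = 156*64 = 9984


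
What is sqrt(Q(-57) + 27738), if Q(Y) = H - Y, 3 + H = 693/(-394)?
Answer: 3*sqrt(479338430)/394 ≈ 166.70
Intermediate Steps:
H = -1875/394 (H = -3 + 693/(-394) = -3 + 693*(-1/394) = -3 - 693/394 = -1875/394 ≈ -4.7589)
Q(Y) = -1875/394 - Y
sqrt(Q(-57) + 27738) = sqrt((-1875/394 - 1*(-57)) + 27738) = sqrt((-1875/394 + 57) + 27738) = sqrt(20583/394 + 27738) = sqrt(10949355/394) = 3*sqrt(479338430)/394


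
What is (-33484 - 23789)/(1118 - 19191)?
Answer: 57273/18073 ≈ 3.1690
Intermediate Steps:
(-33484 - 23789)/(1118 - 19191) = -57273/(-18073) = -57273*(-1/18073) = 57273/18073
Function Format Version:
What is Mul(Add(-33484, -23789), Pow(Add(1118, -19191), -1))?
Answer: Rational(57273, 18073) ≈ 3.1690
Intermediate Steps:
Mul(Add(-33484, -23789), Pow(Add(1118, -19191), -1)) = Mul(-57273, Pow(-18073, -1)) = Mul(-57273, Rational(-1, 18073)) = Rational(57273, 18073)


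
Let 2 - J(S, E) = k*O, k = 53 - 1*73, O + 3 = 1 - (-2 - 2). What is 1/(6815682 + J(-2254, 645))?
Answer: 1/6815724 ≈ 1.4672e-7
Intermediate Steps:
O = 2 (O = -3 + (1 - (-2 - 2)) = -3 + (1 - 1*(-4)) = -3 + (1 + 4) = -3 + 5 = 2)
k = -20 (k = 53 - 73 = -20)
J(S, E) = 42 (J(S, E) = 2 - (-20)*2 = 2 - 1*(-40) = 2 + 40 = 42)
1/(6815682 + J(-2254, 645)) = 1/(6815682 + 42) = 1/6815724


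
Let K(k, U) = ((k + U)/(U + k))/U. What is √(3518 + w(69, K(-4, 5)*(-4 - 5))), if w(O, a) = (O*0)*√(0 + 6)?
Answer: √3518 ≈ 59.313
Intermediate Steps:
K(k, U) = 1/U (K(k, U) = ((U + k)/(U + k))/U = 1/U)
w(O, a) = 0 (w(O, a) = 0*√6 = 0)
√(3518 + w(69, K(-4, 5)*(-4 - 5))) = √(3518 + 0) = √3518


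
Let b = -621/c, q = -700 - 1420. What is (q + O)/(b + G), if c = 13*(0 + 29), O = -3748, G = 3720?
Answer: -737412/467273 ≈ -1.5781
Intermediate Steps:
c = 377 (c = 13*29 = 377)
q = -2120
b = -621/377 ≈ -1.6472
(q + O)/(b + G) = (-2120 - 3748)/(-621/377 + 3720) = -5868/1401819/377 = -5868*377/1401819 = -737412/467273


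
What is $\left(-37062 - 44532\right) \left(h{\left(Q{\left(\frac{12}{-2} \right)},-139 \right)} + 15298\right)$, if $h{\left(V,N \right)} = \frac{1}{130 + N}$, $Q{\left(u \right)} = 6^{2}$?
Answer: $-1248215946$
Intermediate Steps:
$Q{\left(u \right)} = 36$
$\left(-37062 - 44532\right) \left(h{\left(Q{\left(\frac{12}{-2} \right)},-139 \right)} + 15298\right) = \left(-37062 - 44532\right) \left(\frac{1}{130 - 139} + 15298\right) = - 81594 \left(\frac{1}{-9} + 15298\right) = - 81594 \left(- \frac{1}{9} + 15298\right) = \left(-81594\right) \frac{137681}{9} = -1248215946$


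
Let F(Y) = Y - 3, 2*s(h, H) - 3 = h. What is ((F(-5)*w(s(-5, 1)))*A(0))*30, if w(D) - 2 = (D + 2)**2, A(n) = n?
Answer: 0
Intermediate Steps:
s(h, H) = 3/2 + h/2
F(Y) = -3 + Y
w(D) = 2 + (2 + D)**2 (w(D) = 2 + (D + 2)**2 = 2 + (2 + D)**2)
((F(-5)*w(s(-5, 1)))*A(0))*30 = (((-3 - 5)*(2 + (2 + (3/2 + (1/2)*(-5)))**2))*0)*30 = (-8*(2 + (2 + (3/2 - 5/2))**2)*0)*30 = (-8*(2 + (2 - 1)**2)*0)*30 = (-8*(2 + 1**2)*0)*30 = (-8*(2 + 1)*0)*30 = (-8*3*0)*30 = -24*0*30 = 0*30 = 0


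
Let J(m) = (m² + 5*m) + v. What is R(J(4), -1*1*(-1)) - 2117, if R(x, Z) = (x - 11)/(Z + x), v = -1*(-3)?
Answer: -21163/10 ≈ -2116.3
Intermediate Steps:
v = 3
J(m) = 3 + m² + 5*m (J(m) = (m² + 5*m) + 3 = 3 + m² + 5*m)
R(x, Z) = (-11 + x)/(Z + x)
R(J(4), -1*1*(-1)) - 2117 = (-11 + (3 + 4² + 5*4))/(-1*1*(-1) + (3 + 4² + 5*4)) - 2117 = (-11 + (3 + 16 + 20))/(-1*(-1) + (3 + 16 + 20)) - 2117 = (-11 + 39)/(1 + 39) - 2117 = 28/40 - 2117 = (1/40)*28 - 2117 = 7/10 - 2117 = -21163/10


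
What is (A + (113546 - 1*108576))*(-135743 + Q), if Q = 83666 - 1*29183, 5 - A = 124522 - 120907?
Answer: -110513600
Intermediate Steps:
A = -3610 (A = 5 - (124522 - 120907) = 5 - 1*3615 = 5 - 3615 = -3610)
Q = 54483 (Q = 83666 - 29183 = 54483)
(A + (113546 - 1*108576))*(-135743 + Q) = (-3610 + (113546 - 1*108576))*(-135743 + 54483) = (-3610 + (113546 - 108576))*(-81260) = (-3610 + 4970)*(-81260) = 1360*(-81260) = -110513600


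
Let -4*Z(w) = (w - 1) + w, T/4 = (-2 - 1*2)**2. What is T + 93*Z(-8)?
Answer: 1837/4 ≈ 459.25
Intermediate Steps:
T = 64 (T = 4*(-2 - 1*2)**2 = 4*(-2 - 2)**2 = 4*(-4)**2 = 4*16 = 64)
Z(w) = 1/4 - w/2 (Z(w) = -((w - 1) + w)/4 = -((-1 + w) + w)/4 = -(-1 + 2*w)/4 = 1/4 - w/2)
T + 93*Z(-8) = 64 + 93*(1/4 - 1/2*(-8)) = 64 + 93*(1/4 + 4) = 64 + 93*(17/4) = 64 + 1581/4 = 1837/4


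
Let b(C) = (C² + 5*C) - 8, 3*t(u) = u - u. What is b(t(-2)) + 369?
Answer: 361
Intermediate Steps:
t(u) = 0 (t(u) = (u - u)/3 = (⅓)*0 = 0)
b(C) = -8 + C² + 5*C
b(t(-2)) + 369 = (-8 + 0² + 5*0) + 369 = (-8 + 0 + 0) + 369 = -8 + 369 = 361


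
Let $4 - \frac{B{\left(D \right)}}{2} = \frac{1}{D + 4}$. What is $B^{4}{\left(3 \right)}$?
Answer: $\frac{8503056}{2401} \approx 3541.5$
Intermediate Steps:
$B{\left(D \right)} = 8 - \frac{2}{4 + D}$ ($B{\left(D \right)} = 8 - \frac{2}{D + 4} = 8 - \frac{2}{4 + D}$)
$B^{4}{\left(3 \right)} = \left(\frac{2 \left(15 + 4 \cdot 3\right)}{4 + 3}\right)^{4} = \left(\frac{2 \left(15 + 12\right)}{7}\right)^{4} = \left(2 \cdot \frac{1}{7} \cdot 27\right)^{4} = \left(\frac{54}{7}\right)^{4} = \frac{8503056}{2401}$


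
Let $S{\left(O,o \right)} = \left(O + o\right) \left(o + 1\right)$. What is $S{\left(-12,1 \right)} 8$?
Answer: $-176$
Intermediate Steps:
$S{\left(O,o \right)} = \left(1 + o\right) \left(O + o\right)$ ($S{\left(O,o \right)} = \left(O + o\right) \left(1 + o\right) = \left(1 + o\right) \left(O + o\right)$)
$S{\left(-12,1 \right)} 8 = \left(-12 + 1 + 1^{2} - 12\right) 8 = \left(-12 + 1 + 1 - 12\right) 8 = \left(-22\right) 8 = -176$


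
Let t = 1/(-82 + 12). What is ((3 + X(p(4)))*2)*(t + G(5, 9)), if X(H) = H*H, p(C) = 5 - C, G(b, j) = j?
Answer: 2516/35 ≈ 71.886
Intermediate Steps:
X(H) = H**2
t = -1/70 (t = 1/(-70) = -1/70 ≈ -0.014286)
((3 + X(p(4)))*2)*(t + G(5, 9)) = ((3 + (5 - 1*4)**2)*2)*(-1/70 + 9) = ((3 + (5 - 4)**2)*2)*(629/70) = ((3 + 1**2)*2)*(629/70) = ((3 + 1)*2)*(629/70) = (4*2)*(629/70) = 8*(629/70) = 2516/35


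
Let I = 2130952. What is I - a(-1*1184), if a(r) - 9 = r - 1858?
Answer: 2133985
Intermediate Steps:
a(r) = -1849 + r (a(r) = 9 + (r - 1858) = 9 + (-1858 + r) = -1849 + r)
I - a(-1*1184) = 2130952 - (-1849 - 1*1184) = 2130952 - (-1849 - 1184) = 2130952 - 1*(-3033) = 2130952 + 3033 = 2133985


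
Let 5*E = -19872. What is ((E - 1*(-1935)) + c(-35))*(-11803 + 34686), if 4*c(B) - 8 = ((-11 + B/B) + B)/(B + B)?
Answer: -1864725863/40 ≈ -4.6618e+7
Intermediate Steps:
E = -19872/5 (E = (1/5)*(-19872) = -19872/5 ≈ -3974.4)
c(B) = 2 + (-10 + B)/(8*B) (c(B) = 2 + (((-11 + B/B) + B)/(B + B))/4 = 2 + (((-11 + 1) + B)/((2*B)))/4 = 2 + ((-10 + B)*(1/(2*B)))/4 = 2 + ((-10 + B)/(2*B))/4 = 2 + (-10 + B)/(8*B))
((E - 1*(-1935)) + c(-35))*(-11803 + 34686) = ((-19872/5 - 1*(-1935)) + (1/8)*(-10 + 17*(-35))/(-35))*(-11803 + 34686) = ((-19872/5 + 1935) + (1/8)*(-1/35)*(-10 - 595))*22883 = (-10197/5 + (1/8)*(-1/35)*(-605))*22883 = (-10197/5 + 121/56)*22883 = -570427/280*22883 = -1864725863/40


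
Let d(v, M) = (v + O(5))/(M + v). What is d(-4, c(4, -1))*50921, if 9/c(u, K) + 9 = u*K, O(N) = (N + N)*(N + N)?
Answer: -63549408/61 ≈ -1.0418e+6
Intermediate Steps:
O(N) = 4*N² (O(N) = (2*N)*(2*N) = 4*N²)
c(u, K) = 9/(-9 + K*u) (c(u, K) = 9/(-9 + u*K) = 9/(-9 + K*u))
d(v, M) = (100 + v)/(M + v) (d(v, M) = (v + 4*5²)/(M + v) = (v + 4*25)/(M + v) = (v + 100)/(M + v) = (100 + v)/(M + v))
d(-4, c(4, -1))*50921 = ((100 - 4)/(9/(-9 - 1*4) - 4))*50921 = (96/(9/(-9 - 4) - 4))*50921 = (96/(9/(-13) - 4))*50921 = (96/(9*(-1/13) - 4))*50921 = (96/(-9/13 - 4))*50921 = (96/(-61/13))*50921 = -13/61*96*50921 = -1248/61*50921 = -63549408/61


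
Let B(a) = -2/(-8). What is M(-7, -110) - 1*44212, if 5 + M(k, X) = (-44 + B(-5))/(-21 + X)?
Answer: -23169533/524 ≈ -44217.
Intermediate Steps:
B(a) = ¼ (B(a) = -2*(-⅛) = ¼)
M(k, X) = -5 - 175/(4*(-21 + X)) (M(k, X) = -5 + (-44 + ¼)/(-21 + X) = -5 - 175/(4*(-21 + X)))
M(-7, -110) - 1*44212 = 5*(49 - 4*(-110))/(4*(-21 - 110)) - 1*44212 = (5/4)*(49 + 440)/(-131) - 44212 = (5/4)*(-1/131)*489 - 44212 = -2445/524 - 44212 = -23169533/524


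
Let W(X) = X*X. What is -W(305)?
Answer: -93025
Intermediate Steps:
W(X) = X**2
-W(305) = -1*305**2 = -1*93025 = -93025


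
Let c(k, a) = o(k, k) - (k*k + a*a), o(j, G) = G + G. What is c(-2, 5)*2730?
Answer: -90090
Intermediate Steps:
o(j, G) = 2*G
c(k, a) = -a**2 - k**2 + 2*k (c(k, a) = 2*k - (k*k + a*a) = 2*k - (k**2 + a**2) = 2*k - (a**2 + k**2) = 2*k + (-a**2 - k**2) = -a**2 - k**2 + 2*k)
c(-2, 5)*2730 = (-1*5**2 - 1*(-2)**2 + 2*(-2))*2730 = (-1*25 - 1*4 - 4)*2730 = (-25 - 4 - 4)*2730 = -33*2730 = -90090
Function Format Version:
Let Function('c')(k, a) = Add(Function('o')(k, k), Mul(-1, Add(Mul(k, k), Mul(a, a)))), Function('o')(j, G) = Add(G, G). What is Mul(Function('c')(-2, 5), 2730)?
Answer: -90090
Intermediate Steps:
Function('o')(j, G) = Mul(2, G)
Function('c')(k, a) = Add(Mul(-1, Pow(a, 2)), Mul(-1, Pow(k, 2)), Mul(2, k)) (Function('c')(k, a) = Add(Mul(2, k), Mul(-1, Add(Mul(k, k), Mul(a, a)))) = Add(Mul(2, k), Mul(-1, Add(Pow(k, 2), Pow(a, 2)))) = Add(Mul(2, k), Mul(-1, Add(Pow(a, 2), Pow(k, 2)))) = Add(Mul(2, k), Add(Mul(-1, Pow(a, 2)), Mul(-1, Pow(k, 2)))) = Add(Mul(-1, Pow(a, 2)), Mul(-1, Pow(k, 2)), Mul(2, k)))
Mul(Function('c')(-2, 5), 2730) = Mul(Add(Mul(-1, Pow(5, 2)), Mul(-1, Pow(-2, 2)), Mul(2, -2)), 2730) = Mul(Add(Mul(-1, 25), Mul(-1, 4), -4), 2730) = Mul(Add(-25, -4, -4), 2730) = Mul(-33, 2730) = -90090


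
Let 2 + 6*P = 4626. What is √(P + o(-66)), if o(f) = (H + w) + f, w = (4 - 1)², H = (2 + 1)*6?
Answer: √6585/3 ≈ 27.049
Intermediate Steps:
H = 18 (H = 3*6 = 18)
w = 9 (w = 3² = 9)
P = 2312/3 (P = -⅓ + (⅙)*4626 = -⅓ + 771 = 2312/3 ≈ 770.67)
o(f) = 27 + f (o(f) = (18 + 9) + f = 27 + f)
√(P + o(-66)) = √(2312/3 + (27 - 66)) = √(2312/3 - 39) = √(2195/3) = √6585/3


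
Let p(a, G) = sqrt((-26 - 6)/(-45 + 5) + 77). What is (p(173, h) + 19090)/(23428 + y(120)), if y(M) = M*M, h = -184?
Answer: 9545/18914 + sqrt(1945)/189140 ≈ 0.50489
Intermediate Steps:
y(M) = M**2
p(a, G) = sqrt(1945)/5 (p(a, G) = sqrt(-32/(-40) + 77) = sqrt(-32*(-1/40) + 77) = sqrt(4/5 + 77) = sqrt(389/5) = sqrt(1945)/5)
(p(173, h) + 19090)/(23428 + y(120)) = (sqrt(1945)/5 + 19090)/(23428 + 120**2) = (19090 + sqrt(1945)/5)/(23428 + 14400) = (19090 + sqrt(1945)/5)/37828 = (19090 + sqrt(1945)/5)*(1/37828) = 9545/18914 + sqrt(1945)/189140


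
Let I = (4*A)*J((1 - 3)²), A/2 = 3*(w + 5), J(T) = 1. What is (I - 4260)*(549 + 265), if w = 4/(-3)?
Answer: -3396008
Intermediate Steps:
w = -4/3 (w = 4*(-⅓) = -4/3 ≈ -1.3333)
A = 22 (A = 2*(3*(-4/3 + 5)) = 2*(3*(11/3)) = 2*11 = 22)
I = 88 (I = (4*22)*1 = 88*1 = 88)
(I - 4260)*(549 + 265) = (88 - 4260)*(549 + 265) = -4172*814 = -3396008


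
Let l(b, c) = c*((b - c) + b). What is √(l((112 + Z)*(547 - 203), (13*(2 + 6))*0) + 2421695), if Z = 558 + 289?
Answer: √2421695 ≈ 1556.2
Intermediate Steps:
Z = 847
l(b, c) = c*(-c + 2*b)
√(l((112 + Z)*(547 - 203), (13*(2 + 6))*0) + 2421695) = √(((13*(2 + 6))*0)*(-13*(2 + 6)*0 + 2*((112 + 847)*(547 - 203))) + 2421695) = √(((13*8)*0)*(-13*8*0 + 2*(959*344)) + 2421695) = √((104*0)*(-104*0 + 2*329896) + 2421695) = √(0*(-1*0 + 659792) + 2421695) = √(0*(0 + 659792) + 2421695) = √(0*659792 + 2421695) = √(0 + 2421695) = √2421695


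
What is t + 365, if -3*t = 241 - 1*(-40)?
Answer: 814/3 ≈ 271.33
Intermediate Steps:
t = -281/3 (t = -(241 - 1*(-40))/3 = -(241 + 40)/3 = -⅓*281 = -281/3 ≈ -93.667)
t + 365 = -281/3 + 365 = 814/3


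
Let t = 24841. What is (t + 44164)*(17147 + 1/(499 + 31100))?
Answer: 37388844866270/31599 ≈ 1.1832e+9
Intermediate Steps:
(t + 44164)*(17147 + 1/(499 + 31100)) = (24841 + 44164)*(17147 + 1/(499 + 31100)) = 69005*(17147 + 1/31599) = 69005*(541828054/31599) = 37388844866270/31599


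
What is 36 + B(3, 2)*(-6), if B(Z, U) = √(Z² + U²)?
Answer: 36 - 6*√13 ≈ 14.367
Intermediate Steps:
B(Z, U) = √(U² + Z²)
36 + B(3, 2)*(-6) = 36 + √(2² + 3²)*(-6) = 36 + √(4 + 9)*(-6) = 36 + √13*(-6) = 36 - 6*√13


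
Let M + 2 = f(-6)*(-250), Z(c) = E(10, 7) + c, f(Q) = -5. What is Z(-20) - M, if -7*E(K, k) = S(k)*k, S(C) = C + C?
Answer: -1282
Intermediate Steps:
S(C) = 2*C
E(K, k) = -2*k²/7 (E(K, k) = -2*k*k/7 = -2*k²/7)
Z(c) = -14 + c (Z(c) = -2/7*7² + c = -2/7*49 + c = -14 + c)
M = 1248 (M = -2 - 5*(-250) = -2 + 1250 = 1248)
Z(-20) - M = (-14 - 20) - 1*1248 = -34 - 1248 = -1282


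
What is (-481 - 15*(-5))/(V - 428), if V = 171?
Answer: 406/257 ≈ 1.5798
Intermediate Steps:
(-481 - 15*(-5))/(V - 428) = (-481 - 15*(-5))/(171 - 428) = (-481 + 75)/(-257) = -406*(-1/257) = 406/257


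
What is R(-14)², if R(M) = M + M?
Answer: 784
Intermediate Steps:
R(M) = 2*M
R(-14)² = (2*(-14))² = (-28)² = 784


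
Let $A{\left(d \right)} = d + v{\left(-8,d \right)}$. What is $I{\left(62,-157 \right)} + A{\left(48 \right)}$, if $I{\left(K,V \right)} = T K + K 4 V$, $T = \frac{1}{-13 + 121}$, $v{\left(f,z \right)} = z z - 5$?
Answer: $- \frac{1975775}{54} \approx -36588.0$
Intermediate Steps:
$v{\left(f,z \right)} = -5 + z^{2}$ ($v{\left(f,z \right)} = z^{2} - 5 = -5 + z^{2}$)
$T = \frac{1}{108} \approx 0.0092593$
$I{\left(K,V \right)} = \frac{K}{108} + 4 K V$ ($I{\left(K,V \right)} = \frac{K}{108} + K 4 V = \frac{K}{108} + 4 K V$)
$A{\left(d \right)} = -5 + d + d^{2}$ ($A{\left(d \right)} = d + \left(-5 + d^{2}\right) = -5 + d + d^{2}$)
$I{\left(62,-157 \right)} + A{\left(48 \right)} = \frac{1}{108} \cdot 62 \left(1 + 432 \left(-157\right)\right) + \left(-5 + 48 + 48^{2}\right) = \frac{1}{108} \cdot 62 \left(1 - 67824\right) + \left(-5 + 48 + 2304\right) = \frac{1}{108} \cdot 62 \left(-67823\right) + 2347 = - \frac{2102513}{54} + 2347 = - \frac{1975775}{54}$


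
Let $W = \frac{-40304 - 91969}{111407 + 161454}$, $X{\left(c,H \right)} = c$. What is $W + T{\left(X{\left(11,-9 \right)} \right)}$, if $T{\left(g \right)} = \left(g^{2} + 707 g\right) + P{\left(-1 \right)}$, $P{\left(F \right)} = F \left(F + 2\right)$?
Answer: $\frac{2154651044}{272861} \approx 7896.5$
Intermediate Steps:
$P{\left(F \right)} = F \left(2 + F\right)$
$W = - \frac{132273}{272861} \approx -0.48476$
$T{\left(g \right)} = -1 + g^{2} + 707 g$ ($T{\left(g \right)} = \left(g^{2} + 707 g\right) - \left(2 - 1\right) = \left(g^{2} + 707 g\right) - 1 = -1 + g^{2} + 707 g$)
$W + T{\left(X{\left(11,-9 \right)} \right)} = - \frac{132273}{272861} + \left(-1 + 11^{2} + 707 \cdot 11\right) = - \frac{132273}{272861} + \left(-1 + 121 + 7777\right) = - \frac{132273}{272861} + 7897 = \frac{2154651044}{272861}$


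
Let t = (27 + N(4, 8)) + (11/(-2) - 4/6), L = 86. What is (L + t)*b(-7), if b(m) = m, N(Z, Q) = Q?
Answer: -4823/6 ≈ -803.83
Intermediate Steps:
t = 173/6 (t = (27 + 8) + (11/(-2) - 4/6) = 35 + (11*(-½) - 4*⅙) = 35 + (-11/2 - ⅔) = 35 - 37/6 = 173/6 ≈ 28.833)
(L + t)*b(-7) = (86 + 173/6)*(-7) = (689/6)*(-7) = -4823/6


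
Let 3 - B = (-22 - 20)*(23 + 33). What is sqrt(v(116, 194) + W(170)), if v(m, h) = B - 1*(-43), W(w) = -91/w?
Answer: 19*sqrt(191930)/170 ≈ 48.964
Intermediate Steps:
B = 2355 (B = 3 - (-22 - 20)*(23 + 33) = 3 - (-42)*56 = 3 - 1*(-2352) = 3 + 2352 = 2355)
v(m, h) = 2398 (v(m, h) = 2355 - 1*(-43) = 2355 + 43 = 2398)
sqrt(v(116, 194) + W(170)) = sqrt(2398 - 91/170) = sqrt(407569/170) = 19*sqrt(191930)/170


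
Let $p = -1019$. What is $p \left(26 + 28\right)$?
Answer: $-55026$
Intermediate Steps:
$p \left(26 + 28\right) = - 1019 \left(26 + 28\right) = \left(-1019\right) 54 = -55026$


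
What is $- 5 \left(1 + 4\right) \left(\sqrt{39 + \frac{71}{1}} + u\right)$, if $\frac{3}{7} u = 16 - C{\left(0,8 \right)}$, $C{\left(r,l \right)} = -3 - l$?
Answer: $-1575 - 25 \sqrt{110} \approx -1837.2$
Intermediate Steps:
$u = 63$ ($u = \frac{7 \left(16 - \left(-3 - 8\right)\right)}{3} = \frac{7 \left(16 - -11\right)}{3} = \frac{7 \left(16 + 11\right)}{3} = \frac{7}{3} \cdot 27 = 63$)
$- 5 \left(1 + 4\right) \left(\sqrt{39 + \frac{71}{1}} + u\right) = - 5 \left(1 + 4\right) \left(\sqrt{39 + \frac{71}{1}} + 63\right) = \left(-5\right) 5 \left(\sqrt{39 + 71 \cdot 1} + 63\right) = - 25 \left(\sqrt{39 + 71} + 63\right) = - 25 \left(\sqrt{110} + 63\right) = - 25 \left(63 + \sqrt{110}\right) = -1575 - 25 \sqrt{110}$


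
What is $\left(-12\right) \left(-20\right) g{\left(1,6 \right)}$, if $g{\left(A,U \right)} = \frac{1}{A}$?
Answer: $240$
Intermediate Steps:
$\left(-12\right) \left(-20\right) g{\left(1,6 \right)} = \frac{\left(-12\right) \left(-20\right)}{1} = 240 \cdot 1 = 240$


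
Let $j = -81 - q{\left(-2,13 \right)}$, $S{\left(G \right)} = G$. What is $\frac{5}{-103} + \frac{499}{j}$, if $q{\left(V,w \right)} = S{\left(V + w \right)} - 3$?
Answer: $- \frac{51842}{9167} \approx -5.6553$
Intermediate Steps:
$q{\left(V,w \right)} = -3 + V + w$ ($q{\left(V,w \right)} = \left(V + w\right) - 3 = -3 + V + w$)
$j = -89$ ($j = -81 - \left(-3 - 2 + 13\right) = -81 - 8 = -89$)
$\frac{5}{-103} + \frac{499}{j} = \frac{5}{-103} + \frac{499}{-89} = 5 \left(- \frac{1}{103}\right) + 499 \left(- \frac{1}{89}\right) = - \frac{5}{103} - \frac{499}{89} = - \frac{51842}{9167}$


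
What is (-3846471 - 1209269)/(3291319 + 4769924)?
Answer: -5055740/8061243 ≈ -0.62717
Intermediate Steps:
(-3846471 - 1209269)/(3291319 + 4769924) = -5055740/8061243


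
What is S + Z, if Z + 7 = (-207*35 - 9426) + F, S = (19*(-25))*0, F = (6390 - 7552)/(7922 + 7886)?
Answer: -131823493/7904 ≈ -16678.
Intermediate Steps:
F = -581/7904 (F = -1162/15808 = -1162*1/15808 = -581/7904 ≈ -0.073507)
S = 0 (S = -475*0 = 0)
Z = -131823493/7904 (Z = -7 + ((-207*35 - 9426) - 581/7904) = -7 + ((-7245 - 9426) - 581/7904) = -7 + (-16671 - 581/7904) = -7 - 131768165/7904 = -131823493/7904 ≈ -16678.)
S + Z = 0 - 131823493/7904 = -131823493/7904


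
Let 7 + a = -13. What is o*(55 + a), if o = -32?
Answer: -1120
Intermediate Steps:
a = -20 (a = -7 - 13 = -20)
o*(55 + a) = -32*(55 - 20) = -32*35 = -1120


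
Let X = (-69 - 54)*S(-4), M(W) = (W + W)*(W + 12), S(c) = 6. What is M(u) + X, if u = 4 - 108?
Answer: 18398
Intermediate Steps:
u = -104
M(W) = 2*W*(12 + W) (M(W) = (2*W)*(12 + W) = 2*W*(12 + W))
X = -738 (X = (-69 - 54)*6 = -123*6 = -738)
M(u) + X = 2*(-104)*(12 - 104) - 738 = 2*(-104)*(-92) - 738 = 19136 - 738 = 18398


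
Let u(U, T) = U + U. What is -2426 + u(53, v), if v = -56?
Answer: -2320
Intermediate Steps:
u(U, T) = 2*U
-2426 + u(53, v) = -2426 + 2*53 = -2426 + 106 = -2320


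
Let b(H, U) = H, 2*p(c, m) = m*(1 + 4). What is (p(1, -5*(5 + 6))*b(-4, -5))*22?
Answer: 12100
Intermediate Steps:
p(c, m) = 5*m/2 (p(c, m) = (m*(1 + 4))/2 = (m*5)/2 = (5*m)/2 = 5*m/2)
(p(1, -5*(5 + 6))*b(-4, -5))*22 = ((5*(-5*(5 + 6))/2)*(-4))*22 = ((5*(-5*11)/2)*(-4))*22 = (((5/2)*(-55))*(-4))*22 = -275/2*(-4)*22 = 550*22 = 12100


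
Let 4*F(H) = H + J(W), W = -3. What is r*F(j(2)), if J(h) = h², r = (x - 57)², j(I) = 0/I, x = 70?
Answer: 1521/4 ≈ 380.25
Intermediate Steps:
j(I) = 0
r = 169 (r = (70 - 57)² = 13² = 169)
F(H) = 9/4 + H/4 (F(H) = (H + (-3)²)/4 = (H + 9)/4 = (9 + H)/4 = 9/4 + H/4)
r*F(j(2)) = 169*(9/4 + (¼)*0) = 169*(9/4 + 0) = 169*(9/4) = 1521/4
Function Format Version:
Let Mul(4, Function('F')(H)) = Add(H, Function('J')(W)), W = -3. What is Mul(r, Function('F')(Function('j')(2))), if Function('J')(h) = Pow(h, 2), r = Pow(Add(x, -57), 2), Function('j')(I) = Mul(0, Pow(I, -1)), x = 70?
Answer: Rational(1521, 4) ≈ 380.25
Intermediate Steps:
Function('j')(I) = 0
r = 169 (r = Pow(Add(70, -57), 2) = Pow(13, 2) = 169)
Function('F')(H) = Add(Rational(9, 4), Mul(Rational(1, 4), H)) (Function('F')(H) = Mul(Rational(1, 4), Add(H, Pow(-3, 2))) = Mul(Rational(1, 4), Add(H, 9)) = Mul(Rational(1, 4), Add(9, H)) = Add(Rational(9, 4), Mul(Rational(1, 4), H)))
Mul(r, Function('F')(Function('j')(2))) = Mul(169, Add(Rational(9, 4), Mul(Rational(1, 4), 0))) = Mul(169, Add(Rational(9, 4), 0)) = Mul(169, Rational(9, 4)) = Rational(1521, 4)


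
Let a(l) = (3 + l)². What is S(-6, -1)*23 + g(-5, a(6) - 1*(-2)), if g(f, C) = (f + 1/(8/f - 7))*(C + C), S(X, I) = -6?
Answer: -42454/43 ≈ -987.30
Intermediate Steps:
g(f, C) = 2*C*(f + 1/(-7 + 8/f)) (g(f, C) = (f + 1/(-7 + 8/f))*(2*C) = 2*C*(f + 1/(-7 + 8/f)))
S(-6, -1)*23 + g(-5, a(6) - 1*(-2)) = -6*23 + 2*((3 + 6)² - 1*(-2))*(-5)*(-9 + 7*(-5))/(-8 + 7*(-5)) = -138 + 2*(9² + 2)*(-5)*(-9 - 35)/(-8 - 35) = -138 + 2*(81 + 2)*(-5)*(-44)/(-43) = -138 + 2*83*(-5)*(-1/43)*(-44) = -138 - 36520/43 = -42454/43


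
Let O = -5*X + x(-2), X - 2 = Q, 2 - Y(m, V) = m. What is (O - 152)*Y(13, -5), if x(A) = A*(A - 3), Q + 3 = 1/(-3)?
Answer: 4466/3 ≈ 1488.7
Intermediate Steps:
Q = -10/3 (Q = -3 + 1/(-3) = -3 - ⅓ = -10/3 ≈ -3.3333)
Y(m, V) = 2 - m
X = -4/3 (X = 2 - 10/3 = -4/3 ≈ -1.3333)
x(A) = A*(-3 + A)
O = 50/3 (O = -5*(-4/3) - 2*(-3 - 2) = 20/3 - 2*(-5) = 20/3 + 10 = 50/3 ≈ 16.667)
(O - 152)*Y(13, -5) = (50/3 - 152)*(2 - 1*13) = -406*(2 - 13)/3 = -406/3*(-11) = 4466/3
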